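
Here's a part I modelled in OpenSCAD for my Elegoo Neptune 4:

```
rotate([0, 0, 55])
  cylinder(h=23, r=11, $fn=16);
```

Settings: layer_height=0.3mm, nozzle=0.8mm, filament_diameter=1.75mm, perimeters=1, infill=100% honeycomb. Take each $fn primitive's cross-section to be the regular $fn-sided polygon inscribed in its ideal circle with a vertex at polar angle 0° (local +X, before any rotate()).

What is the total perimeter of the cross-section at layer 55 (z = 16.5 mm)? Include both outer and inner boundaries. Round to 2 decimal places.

68.67 mm

At z = 16.5 mm: the r=11 cylinder gives a regular 16-gon of circumradius 11 (constant along its height) (perimeter = 2·16·11.000·sin(180°/16) = 68.67 mm); (rotated 55° about Z; rotation is an isometry so areas/perimeters/island counts are preserved). Overall, the cross-section is a single solid region. Total boundary length (outer) = 68.67 mm.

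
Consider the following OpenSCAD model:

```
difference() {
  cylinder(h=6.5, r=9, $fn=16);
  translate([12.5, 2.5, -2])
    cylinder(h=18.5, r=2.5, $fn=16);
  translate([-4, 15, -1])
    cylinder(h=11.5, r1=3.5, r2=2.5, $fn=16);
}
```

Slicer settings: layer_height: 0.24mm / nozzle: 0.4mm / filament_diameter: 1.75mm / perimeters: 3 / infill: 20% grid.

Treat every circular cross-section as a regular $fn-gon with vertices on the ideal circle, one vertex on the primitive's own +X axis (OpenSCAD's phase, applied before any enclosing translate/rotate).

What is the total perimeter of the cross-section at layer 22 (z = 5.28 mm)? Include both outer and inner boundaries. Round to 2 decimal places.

56.19 mm

At z = 5.28 mm: the r=9 cylinder contributes a regular 16-gon of circumradius 9 (perimeter = 2·16·9.000·sin(180°/16) = 56.19 mm); the cylinder at (12.5, 2.5): section is a regular 16-gon, circumradius r=2.5 (perimeter = 2·16·2.500·sin(180°/16) = 15.61 mm); the cone at (-4, 15) contributes a regular 16-gon of circumradius 2.954 (interpolated between r1=3.5 and r2=2.5 at t=0.546) (perimeter = 2·16·2.954·sin(180°/16) = 18.44 mm); Subtracting the remaining from the first: starting from the r=9 cylinder, the r=2.5 cylinder at (12.5, 2.5) misses the remaining region (no effect); the cone at (-4, 15) misses the remaining region (no effect) — boundary = 56.19 mm. Overall, the cross-section is a single solid region. Total boundary length (outer) = 56.19 mm.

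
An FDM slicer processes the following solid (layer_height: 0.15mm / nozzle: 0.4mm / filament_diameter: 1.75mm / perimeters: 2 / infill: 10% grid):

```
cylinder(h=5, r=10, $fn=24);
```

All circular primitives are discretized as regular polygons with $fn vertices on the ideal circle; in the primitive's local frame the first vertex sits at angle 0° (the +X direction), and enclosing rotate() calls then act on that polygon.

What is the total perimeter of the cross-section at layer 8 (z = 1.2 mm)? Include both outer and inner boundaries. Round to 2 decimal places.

At z = 1.2 mm: the cylinder: section is a regular 24-gon, circumradius r=10 (perimeter = 2·24·10.000·sin(180°/24) = 62.65 mm). Overall, the cross-section is a single solid region. Total boundary length (outer) = 62.65 mm.

62.65 mm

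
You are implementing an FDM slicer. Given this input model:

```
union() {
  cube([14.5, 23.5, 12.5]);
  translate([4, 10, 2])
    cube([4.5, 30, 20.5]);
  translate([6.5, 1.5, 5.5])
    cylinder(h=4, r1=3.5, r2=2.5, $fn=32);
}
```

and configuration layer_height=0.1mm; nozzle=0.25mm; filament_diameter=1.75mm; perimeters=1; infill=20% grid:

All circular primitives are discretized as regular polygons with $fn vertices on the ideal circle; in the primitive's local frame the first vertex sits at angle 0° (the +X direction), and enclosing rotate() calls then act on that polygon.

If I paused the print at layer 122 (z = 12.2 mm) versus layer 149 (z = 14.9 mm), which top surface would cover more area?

layer 122 (z = 12.2 mm)

Layer 122 (z = 12.2): the cube (footprint 14.5×23.5) is included at this height (area 340.75 mm²); the cube at (4, 10) (footprint 4.5×30) is included at this height (area 135.00 mm²); the cone at (6.5, 1.5) is absent (z outside [5.5, 9.5]); Merging all regions: the regions partially overlap — summed areas 475.75 mm² minus the doubly-counted overlap 60.75 mm² gives 415.00 mm² — area = 415.00 mm². So its area = 415.00 mm². Layer 149 (z = 14.9): the cube is absent (z outside [0, 12.5]); the 4.5×30 cube at (4, 10) contributes its full rectangle (area 135.00 mm²); the cone at (6.5, 1.5) is absent (z outside [5.5, 9.5]); Taking the union: only the 4.5×30 cube at (4, 10) is present, so the union is just that shape — area = 135.00 mm². So its area = 135.00 mm². Layer 122 is larger (415.00 vs 135.00 mm²).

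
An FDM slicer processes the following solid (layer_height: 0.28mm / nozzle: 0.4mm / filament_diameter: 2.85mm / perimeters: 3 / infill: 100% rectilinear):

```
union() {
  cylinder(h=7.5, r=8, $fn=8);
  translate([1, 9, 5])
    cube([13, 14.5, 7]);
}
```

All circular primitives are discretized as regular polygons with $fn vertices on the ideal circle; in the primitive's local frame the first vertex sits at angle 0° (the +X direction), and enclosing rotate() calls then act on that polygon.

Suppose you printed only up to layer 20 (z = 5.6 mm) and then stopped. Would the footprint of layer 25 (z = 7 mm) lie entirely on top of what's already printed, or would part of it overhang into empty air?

Compare the two slices. At z = 5.6: the cylinder: section is a regular 8-gon, circumradius r=8 (area = (8/2)·8.000²·sin(360°/8) = 181.02 mm²); the cube at (1, 9) is present — its section is the full 13×14.5 rectangle (area 188.50 mm²); Taking the union: the 2 present regions are separate (no shared area or edge), so areas and boundary lengths simply add and each stays a separate island — area = 369.52 mm². At z = 7: the r=8 cylinder gives a regular 8-gon of circumradius 8 (constant along its height) (area = (8/2)·8.000²·sin(360°/8) = 181.02 mm²); the cube at (1, 9) is present — its section is the full 13×14.5 rectangle (area 188.50 mm²); Taking the union: the 2 present regions are separate (no shared area or edge), so areas and boundary lengths simply add and each stays a separate island — area = 369.52 mm². Checking containment: the cross-section at z = 7 is a subset of the cross-section at z = 5.6.

entirely on top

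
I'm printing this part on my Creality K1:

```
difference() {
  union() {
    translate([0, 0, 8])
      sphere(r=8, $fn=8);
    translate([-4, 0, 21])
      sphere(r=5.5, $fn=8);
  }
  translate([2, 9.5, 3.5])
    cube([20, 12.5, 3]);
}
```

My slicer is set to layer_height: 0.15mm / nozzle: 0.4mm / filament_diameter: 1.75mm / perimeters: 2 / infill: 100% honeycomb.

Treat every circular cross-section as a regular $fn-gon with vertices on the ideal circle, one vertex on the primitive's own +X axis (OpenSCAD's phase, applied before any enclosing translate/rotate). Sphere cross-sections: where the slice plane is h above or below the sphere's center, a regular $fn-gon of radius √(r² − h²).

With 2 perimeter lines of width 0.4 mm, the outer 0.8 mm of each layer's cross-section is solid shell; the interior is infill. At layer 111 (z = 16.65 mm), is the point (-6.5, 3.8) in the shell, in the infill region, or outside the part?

outside

At z = 16.65 mm: the sphere is absent (|z−center|=8.650 > r=8); the r=5.5 sphere at (-4, 0) slices to a regular 8-gon of circumradius 3.366 (√(r²−h²) with h=4.35 from center); Taking the union: only the r=5.5 sphere at (-4, 0) is present, so the union is just that shape — 1 connected region; the cube at (2, 9.5) is not intersected at this z (z outside [3.5, 6.5]); After the difference (first − rest): none of the subtracted shapes is present at this height, so that combined region is unchanged — 1 connected region. Overall, the cross-section is a single solid region. The nearest boundary edge runs (-4.00, 3.37)→(-6.38, 2.38); distance from the point to it = 1.36 mm. The point is not inside any of the regions above, so it lies outside the cross-section (1.36 mm from the nearest boundary).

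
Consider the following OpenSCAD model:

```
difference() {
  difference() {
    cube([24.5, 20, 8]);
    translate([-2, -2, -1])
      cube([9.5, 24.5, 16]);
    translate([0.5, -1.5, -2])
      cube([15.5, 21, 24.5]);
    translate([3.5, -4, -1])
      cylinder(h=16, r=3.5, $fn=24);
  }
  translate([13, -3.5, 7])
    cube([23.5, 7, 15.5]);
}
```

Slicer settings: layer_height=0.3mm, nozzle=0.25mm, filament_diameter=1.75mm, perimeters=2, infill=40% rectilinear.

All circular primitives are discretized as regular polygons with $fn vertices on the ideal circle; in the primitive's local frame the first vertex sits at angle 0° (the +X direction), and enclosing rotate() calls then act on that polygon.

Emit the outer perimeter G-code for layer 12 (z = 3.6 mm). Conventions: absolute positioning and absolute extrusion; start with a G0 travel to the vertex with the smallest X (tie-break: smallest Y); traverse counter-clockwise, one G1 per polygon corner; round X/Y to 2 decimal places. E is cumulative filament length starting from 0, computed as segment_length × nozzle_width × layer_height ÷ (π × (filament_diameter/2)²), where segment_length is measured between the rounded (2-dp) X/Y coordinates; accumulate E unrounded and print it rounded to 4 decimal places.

At z = 3.6 mm: the 24.5×20 cube contributes its full rectangle; the cube at (-2, -2) (footprint 9.5×24.5) is included at this height; the cube at (0.5, -1.5) (footprint 15.5×21) is included at this height; the cylinder at (3.5, -4): section is a regular 24-gon, circumradius r=3.5; After the difference (first − rest): starting from the 24.5×20 cube, the 9.5×24.5 cube at (-2, -2) partially overlaps it — only the 150.00 mm² overlap (of its 232.75 mm²) is removed, clipping the outline; the 15.5×21 cube at (0.5, -1.5) partially overlaps it — only the 165.75 mm² overlap (of its 325.50 mm²) is removed, clipping the outline; the r=3.5 cylinder at (3.5, -4) misses the remaining region (no effect) — 1 connected region; the cube at (13, -3.5) does not reach this height (z outside [7, 22.5]); Subtracting the remaining from the first: none of the subtracted shapes is present at this height, so the result so far is unchanged — 1 connected region. The outline is a single polygon with 6 vertices. Extrusion per mm of travel: 0.25 × 0.3 / (π × 0.875²) = 0.031181. Accumulating E over each segment gives final E = 2.3074.

G0 X7.50 Y19.50 Z3.60
G1 X16.00 Y19.50 E0.2650
G1 X16.00 Y0.00 E0.8731
G1 X24.50 Y0.00 E1.1381
G1 X24.50 Y20.00 E1.7617
G1 X7.50 Y20.00 E2.2918
G1 X7.50 Y19.50 E2.3074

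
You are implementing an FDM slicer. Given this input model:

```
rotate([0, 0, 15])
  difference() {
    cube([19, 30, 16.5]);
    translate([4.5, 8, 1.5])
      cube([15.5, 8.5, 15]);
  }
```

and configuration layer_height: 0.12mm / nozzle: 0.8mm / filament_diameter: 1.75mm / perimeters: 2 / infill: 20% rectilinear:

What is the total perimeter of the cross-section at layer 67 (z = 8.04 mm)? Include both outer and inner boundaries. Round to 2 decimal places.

127.00 mm

At z = 8.04 mm: the cube (footprint 19×30) is included at this height (perimeter 98.00 mm); the cube at (4.5, 8) (footprint 15.5×8.5) is included at this height (perimeter 48.00 mm); Subtracting the remaining from the first: starting from the 19×30 cube, the 15.5×8.5 cube at (4.5, 8) partially overlaps it — only the 123.25 mm² overlap (of its 131.75 mm²) is removed, clipping the outline — boundary = 127.00 mm; (whole slice rotated 15° about Z — lengths, areas and connectivity unchanged). Overall, the cross-section is a single solid region. Total boundary length (outer) = 127.00 mm.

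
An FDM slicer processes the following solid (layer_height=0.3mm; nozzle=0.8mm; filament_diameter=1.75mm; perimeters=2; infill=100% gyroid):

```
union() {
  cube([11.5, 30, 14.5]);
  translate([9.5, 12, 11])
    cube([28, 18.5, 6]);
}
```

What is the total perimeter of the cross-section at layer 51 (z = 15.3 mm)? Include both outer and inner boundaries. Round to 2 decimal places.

At z = 15.3 mm: the cube does not reach this height (z outside [0, 14.5]); the cube at (9.5, 12) (footprint 28×18.5) is included at this height (perimeter 93.00 mm); Merging all regions: only the 28×18.5 cube at (9.5, 12) is present, so the union is just that shape — boundary = 93.00 mm. Overall, the cross-section is a single solid region. Total boundary length (outer) = 93.00 mm.

93.00 mm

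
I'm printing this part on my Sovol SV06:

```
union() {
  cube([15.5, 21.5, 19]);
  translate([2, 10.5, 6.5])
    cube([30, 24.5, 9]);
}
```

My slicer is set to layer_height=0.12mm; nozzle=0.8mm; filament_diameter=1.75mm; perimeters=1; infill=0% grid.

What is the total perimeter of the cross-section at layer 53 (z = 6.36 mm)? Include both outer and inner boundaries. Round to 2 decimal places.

At z = 6.36 mm: the cube is present — its section is the full 15.5×21.5 rectangle (perimeter 74.00 mm); the cube at (2, 10.5) is absent (z outside [6.5, 15.5]); Combining (union): only the 15.5×21.5 cube is present, so the union is just that shape — boundary = 74.00 mm. Overall, the cross-section is a single solid region. Total boundary length (outer) = 74.00 mm.

74.00 mm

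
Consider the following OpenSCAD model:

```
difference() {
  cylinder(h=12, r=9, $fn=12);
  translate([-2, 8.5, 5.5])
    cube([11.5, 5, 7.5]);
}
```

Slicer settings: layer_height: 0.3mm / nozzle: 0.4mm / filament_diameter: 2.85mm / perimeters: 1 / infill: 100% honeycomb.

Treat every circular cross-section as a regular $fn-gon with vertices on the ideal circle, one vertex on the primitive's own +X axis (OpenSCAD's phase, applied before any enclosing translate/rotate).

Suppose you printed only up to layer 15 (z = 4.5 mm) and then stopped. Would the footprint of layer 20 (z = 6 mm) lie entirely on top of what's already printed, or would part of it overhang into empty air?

Compare the two slices. At z = 4.5: the r=9 cylinder gives a regular 12-gon of circumradius 9 (constant along its height) (area = (12/2)·9.000²·sin(360°/12) = 243.00 mm²); the cube at (-2, 8.5) is absent (z outside [5.5, 13]); Subtracting the remaining from the first: none of the subtracted shapes is present at this height, so the r=9 cylinder is unchanged — area = 243.00 mm². At z = 6: the r=9 cylinder contributes a regular 12-gon of circumradius 9 (area = (12/2)·9.000²·sin(360°/12) = 243.00 mm²); the 11.5×5 cube at (-2, 8.5) contributes its full rectangle (area 57.50 mm²); Subtracting the remaining from the first: starting from the r=9 cylinder (243.00 mm²), the 11.5×5 cube at (-2, 8.5) partially overlaps it — only the 0.93 mm² overlap (of its 57.50 mm²) is removed, clipping the outline — area = 242.07 mm². Checking containment: the cross-section at z = 6 is a subset of the cross-section at z = 4.5.

entirely on top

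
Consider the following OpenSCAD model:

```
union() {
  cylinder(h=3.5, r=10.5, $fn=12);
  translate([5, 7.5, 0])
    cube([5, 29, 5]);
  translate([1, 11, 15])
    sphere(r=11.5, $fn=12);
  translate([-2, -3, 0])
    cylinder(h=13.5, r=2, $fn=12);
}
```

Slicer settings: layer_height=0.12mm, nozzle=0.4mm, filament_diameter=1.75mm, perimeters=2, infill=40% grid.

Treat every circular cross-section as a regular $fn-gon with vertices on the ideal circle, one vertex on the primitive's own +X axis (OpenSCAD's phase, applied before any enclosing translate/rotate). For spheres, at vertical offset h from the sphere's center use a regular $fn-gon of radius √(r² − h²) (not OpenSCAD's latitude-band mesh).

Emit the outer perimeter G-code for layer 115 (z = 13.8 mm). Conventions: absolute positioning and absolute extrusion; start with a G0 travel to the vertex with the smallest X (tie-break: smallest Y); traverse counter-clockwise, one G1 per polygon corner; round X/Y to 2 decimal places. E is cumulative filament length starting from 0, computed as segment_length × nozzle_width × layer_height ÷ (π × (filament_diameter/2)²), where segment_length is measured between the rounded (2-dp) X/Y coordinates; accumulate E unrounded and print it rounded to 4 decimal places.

At z = 13.8 mm: the cylinder is not intersected at this z (z outside [0, 3.5]); the cube at (5, 7.5) is absent (z outside [0, 5]); the sphere at (1, 11): section is a regular 12-gon, circumradius = √(r²−h²) = √(11.5²−1.2²) = 11.437; the cylinder at (-2, -3) does not reach this height (z outside [0, 13.5]); Merging all regions: only the r=11.5 sphere at (1, 11) is present, so the union is just that shape — 1 connected region. The outline is a single polygon with 12 vertices. Extrusion per mm of travel: 0.4 × 0.12 / (π × 0.875²) = 0.019956. Accumulating E over each segment gives final E = 1.4176.

G0 X-10.44 Y11.00 Z13.80
G1 X-8.90 Y5.28 E0.1182
G1 X-4.72 Y1.10 E0.2362
G1 X1.00 Y-0.44 E0.3544
G1 X6.72 Y1.10 E0.4726
G1 X10.90 Y5.28 E0.5906
G1 X12.44 Y11.00 E0.7088
G1 X10.90 Y16.72 E0.8270
G1 X6.72 Y20.90 E0.9450
G1 X1.00 Y22.44 E1.0632
G1 X-4.72 Y20.90 E1.1814
G1 X-8.90 Y16.72 E1.2994
G1 X-10.44 Y11.00 E1.4176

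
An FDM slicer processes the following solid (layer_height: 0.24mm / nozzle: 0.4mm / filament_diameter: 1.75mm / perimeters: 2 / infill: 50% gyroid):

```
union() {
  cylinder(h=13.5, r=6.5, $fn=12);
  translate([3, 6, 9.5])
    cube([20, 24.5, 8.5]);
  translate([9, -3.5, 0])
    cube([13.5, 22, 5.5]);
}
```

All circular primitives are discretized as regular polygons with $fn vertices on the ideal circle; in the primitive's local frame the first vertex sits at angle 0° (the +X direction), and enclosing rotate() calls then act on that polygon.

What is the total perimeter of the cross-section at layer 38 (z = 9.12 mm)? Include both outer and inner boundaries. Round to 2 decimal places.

40.38 mm

At z = 9.12 mm: the r=6.5 cylinder gives a regular 12-gon of circumradius 6.5 (constant along its height) (perimeter = 2·12·6.500·sin(180°/12) = 40.38 mm); the cube at (3, 6) is absent (z outside [9.5, 18]); the cube at (9, -3.5) is absent (z outside [0, 5.5]); Combining (union): only the r=6.5 cylinder is present, so the union is just that shape — boundary = 40.38 mm. Overall, the cross-section is a single solid region. Total boundary length (outer) = 40.38 mm.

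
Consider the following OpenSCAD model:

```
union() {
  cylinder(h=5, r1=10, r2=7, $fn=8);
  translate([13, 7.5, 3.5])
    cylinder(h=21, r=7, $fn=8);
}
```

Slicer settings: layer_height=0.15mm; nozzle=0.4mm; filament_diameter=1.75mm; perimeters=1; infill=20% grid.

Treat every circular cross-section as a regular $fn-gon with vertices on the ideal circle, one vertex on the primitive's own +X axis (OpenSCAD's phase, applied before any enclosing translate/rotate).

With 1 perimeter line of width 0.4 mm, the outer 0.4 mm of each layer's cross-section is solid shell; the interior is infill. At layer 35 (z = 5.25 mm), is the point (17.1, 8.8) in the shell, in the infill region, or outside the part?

infill

At z = 5.25 mm: the cone is absent (z outside [0, 5]); the cylinder at (13, 7.5): section is a regular 8-gon, circumradius r=7; Merging all regions: only the r=7 cylinder at (13, 7.5) is present, so the union is just that shape — 1 connected region. Overall, the cross-section is a single solid region. The nearest boundary edge runs (20.00, 7.50)→(17.95, 12.45); distance from the point to it = 2.18 mm. The point is inside the cross-section and 2.18 mm from the nearest boundary — more than the 0.4 mm shell width (1 × 0.4), so it's in the infill interior.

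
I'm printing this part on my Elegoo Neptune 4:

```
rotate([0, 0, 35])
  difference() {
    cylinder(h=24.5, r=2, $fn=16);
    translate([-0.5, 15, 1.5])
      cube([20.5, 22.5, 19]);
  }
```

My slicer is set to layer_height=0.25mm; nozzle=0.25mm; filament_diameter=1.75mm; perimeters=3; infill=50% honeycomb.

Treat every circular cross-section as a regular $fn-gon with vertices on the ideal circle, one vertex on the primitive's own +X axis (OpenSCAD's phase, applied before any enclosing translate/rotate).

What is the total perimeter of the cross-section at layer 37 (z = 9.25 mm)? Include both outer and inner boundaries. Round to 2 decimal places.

At z = 9.25 mm: the r=2 cylinder gives a regular 16-gon of circumradius 2 (constant along its height) (perimeter = 2·16·2.000·sin(180°/16) = 12.49 mm); the 20.5×22.5 cube at (-0.5, 15) contributes its full rectangle (perimeter 86.00 mm); Taking the first minus the rest: starting from the r=2 cylinder, the 20.5×22.5 cube at (-0.5, 15) misses the remaining region (no effect) — boundary = 12.49 mm; (rotated 35° about Z; rotation is an isometry so areas/perimeters/island counts are preserved). Overall, the cross-section is a single solid region. Total boundary length (outer) = 12.49 mm.

12.49 mm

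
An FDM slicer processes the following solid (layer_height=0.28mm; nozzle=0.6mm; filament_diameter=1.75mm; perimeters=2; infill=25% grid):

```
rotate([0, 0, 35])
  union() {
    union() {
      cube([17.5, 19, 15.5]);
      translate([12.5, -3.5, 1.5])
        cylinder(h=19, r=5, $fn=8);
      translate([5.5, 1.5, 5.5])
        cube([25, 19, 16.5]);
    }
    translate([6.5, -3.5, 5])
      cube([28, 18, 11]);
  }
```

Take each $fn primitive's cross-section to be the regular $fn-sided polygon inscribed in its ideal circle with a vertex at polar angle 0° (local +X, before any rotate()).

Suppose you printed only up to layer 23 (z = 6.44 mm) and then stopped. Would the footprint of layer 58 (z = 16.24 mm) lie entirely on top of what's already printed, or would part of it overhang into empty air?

entirely on top

Compare the two slices. At z = 6.44: the 17.5×19 cube contributes its full rectangle (area 332.50 mm²); the r=5 cylinder at (12.5, -3.5) contributes a regular 8-gon of circumradius 5 (area = (8/2)·5.000²·sin(360°/8) = 70.71 mm²); the 25×19 cube at (5.5, 1.5) contributes its full rectangle (area 475.00 mm²); Merging all regions: the regions partially overlap — summed areas 878.21 mm² minus the doubly-counted overlap 215.43 mm² gives 662.78 mm² — area = 662.78 mm²; the cube at (6.5, -3.5) (footprint 28×18) is included at this height (area 504.00 mm²); Merging all regions: the regions partially overlap — summed areas 1166.78 mm² minus the doubly-counted overlap 358.43 mm² gives 808.36 mm² — area = 808.36 mm²; (rotated 35° about Z; rotation is an isometry so areas/perimeters/island counts are preserved). At z = 16.24: the cube does not reach this height (z outside [0, 15.5]); the r=5 cylinder at (12.5, -3.5) contributes a regular 8-gon of circumradius 5 (area = (8/2)·5.000²·sin(360°/8) = 70.71 mm²); the 25×19 cube at (5.5, 1.5) contributes its full rectangle (area 475.00 mm²); Merging all regions: the 2 present regions are separate (no shared area or edge), so areas and boundary lengths simply add and each stays a separate island — area = 545.71 mm²; the cube at (6.5, -3.5) does not reach this height (z outside [5, 16]); Merging all regions: only that combined region is present, so the union is just that shape — area = 545.71 mm²; (whole slice rotated 35° about Z — lengths, areas and connectivity unchanged). Checking containment: the cross-section at z = 16.24 is a subset of the cross-section at z = 6.44.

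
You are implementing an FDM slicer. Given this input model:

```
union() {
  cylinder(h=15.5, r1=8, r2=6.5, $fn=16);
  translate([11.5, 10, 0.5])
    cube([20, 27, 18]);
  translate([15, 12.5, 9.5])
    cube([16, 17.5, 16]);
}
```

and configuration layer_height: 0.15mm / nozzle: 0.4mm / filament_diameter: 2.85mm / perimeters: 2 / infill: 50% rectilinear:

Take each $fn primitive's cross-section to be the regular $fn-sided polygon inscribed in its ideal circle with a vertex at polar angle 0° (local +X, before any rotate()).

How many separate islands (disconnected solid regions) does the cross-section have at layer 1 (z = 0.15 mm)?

1

At z = 0.15 mm: the cone (r1=8→r2=6.5) has section circumradius 7.985 here — a regular 16-gon; the cube at (11.5, 10) does not reach this height (z outside [0.5, 18.5]); the cube at (15, 12.5) is absent (z outside [9.5, 25.5]); Taking the union: only the cone is present, so the union is just that shape — 1 connected region. Overall, the cross-section is a single solid region. Island count = 1.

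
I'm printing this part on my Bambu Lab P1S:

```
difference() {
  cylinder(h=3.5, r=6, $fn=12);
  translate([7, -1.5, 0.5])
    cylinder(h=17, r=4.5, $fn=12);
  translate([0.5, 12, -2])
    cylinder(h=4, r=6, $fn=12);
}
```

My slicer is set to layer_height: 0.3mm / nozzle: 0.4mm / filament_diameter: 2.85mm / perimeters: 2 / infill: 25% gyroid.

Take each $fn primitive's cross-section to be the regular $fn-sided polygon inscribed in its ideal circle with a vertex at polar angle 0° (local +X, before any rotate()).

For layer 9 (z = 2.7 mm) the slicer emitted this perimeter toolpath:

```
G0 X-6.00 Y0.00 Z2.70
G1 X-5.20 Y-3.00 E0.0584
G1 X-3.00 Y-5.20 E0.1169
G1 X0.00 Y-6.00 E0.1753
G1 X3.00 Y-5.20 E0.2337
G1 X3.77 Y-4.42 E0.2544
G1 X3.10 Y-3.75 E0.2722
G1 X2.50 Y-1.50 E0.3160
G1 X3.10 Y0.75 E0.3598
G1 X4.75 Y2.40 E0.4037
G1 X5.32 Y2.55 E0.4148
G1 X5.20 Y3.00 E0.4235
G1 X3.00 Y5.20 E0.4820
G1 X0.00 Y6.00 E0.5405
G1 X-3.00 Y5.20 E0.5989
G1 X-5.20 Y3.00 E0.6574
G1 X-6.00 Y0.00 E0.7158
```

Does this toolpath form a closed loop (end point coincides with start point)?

Start point (G0): (-6.00, 0.00). End point (last G1): the path returns to the start — closed.

yes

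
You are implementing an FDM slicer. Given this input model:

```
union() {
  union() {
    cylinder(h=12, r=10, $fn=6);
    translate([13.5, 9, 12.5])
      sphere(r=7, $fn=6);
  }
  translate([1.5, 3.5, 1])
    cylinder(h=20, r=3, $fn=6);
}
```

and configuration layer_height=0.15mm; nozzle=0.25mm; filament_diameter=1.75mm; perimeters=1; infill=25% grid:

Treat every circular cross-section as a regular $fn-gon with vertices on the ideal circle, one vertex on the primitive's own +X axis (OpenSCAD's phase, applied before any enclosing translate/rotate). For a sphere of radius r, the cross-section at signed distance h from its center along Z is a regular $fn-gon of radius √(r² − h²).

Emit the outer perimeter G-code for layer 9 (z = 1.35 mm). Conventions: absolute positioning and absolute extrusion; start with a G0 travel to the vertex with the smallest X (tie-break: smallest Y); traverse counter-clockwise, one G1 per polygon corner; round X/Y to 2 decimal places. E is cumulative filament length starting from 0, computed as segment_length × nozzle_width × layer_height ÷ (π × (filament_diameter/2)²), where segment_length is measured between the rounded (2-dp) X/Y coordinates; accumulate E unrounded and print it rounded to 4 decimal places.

At z = 1.35 mm: the cylinder: section is a regular 6-gon, circumradius r=10; the sphere at (13.5, 9) does not reach this height (|z−center|=11.150 > r=7); Combining (union): only the r=10 cylinder is present, so the union is just that shape — 1 connected region; the cylinder at (1.5, 3.5): section is a regular 6-gon, circumradius r=3; Taking the union: the r=3 cylinder at (1.5, 3.5) lies entirely inside that combined region, so the union is just that combined region — 1 connected region. The outline is a single polygon with 6 vertices. Extrusion per mm of travel: 0.25 × 0.15 / (π × 0.875²) = 0.015591. Accumulating E over each segment gives final E = 0.9354.

G0 X-10.00 Y0.00 Z1.35
G1 X-5.00 Y-8.66 E0.1559
G1 X5.00 Y-8.66 E0.3118
G1 X10.00 Y0.00 E0.4677
G1 X5.00 Y8.66 E0.6236
G1 X-5.00 Y8.66 E0.7795
G1 X-10.00 Y0.00 E0.9354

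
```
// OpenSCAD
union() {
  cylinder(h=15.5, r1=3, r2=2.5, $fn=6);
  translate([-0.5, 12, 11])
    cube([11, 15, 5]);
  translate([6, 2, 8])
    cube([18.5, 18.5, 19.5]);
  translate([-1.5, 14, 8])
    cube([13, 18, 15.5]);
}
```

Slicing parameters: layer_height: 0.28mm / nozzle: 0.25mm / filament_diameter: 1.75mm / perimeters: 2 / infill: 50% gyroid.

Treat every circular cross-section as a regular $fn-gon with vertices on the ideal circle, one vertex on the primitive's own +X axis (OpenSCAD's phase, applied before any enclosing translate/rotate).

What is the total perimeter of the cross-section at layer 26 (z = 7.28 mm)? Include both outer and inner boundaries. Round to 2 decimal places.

At z = 7.28 mm: the cone: at t=0.470 of its height the radius interpolates to r₁+(r₂−r₁)t = 2.765, giving a regular 6-gon of that circumradius (perimeter = 2·6·2.765·sin(180°/6) = 16.59 mm); the cube at (-0.5, 12) does not reach this height (z outside [11, 16]); the cube at (6, 2) is not intersected at this z (z outside [8, 27.5]); the cube at (-1.5, 14) is absent (z outside [8, 23.5]); Combining (union): only the cone is present, so the union is just that shape — boundary = 16.59 mm. Overall, the cross-section is a single solid region. Total boundary length (outer) = 16.59 mm.

16.59 mm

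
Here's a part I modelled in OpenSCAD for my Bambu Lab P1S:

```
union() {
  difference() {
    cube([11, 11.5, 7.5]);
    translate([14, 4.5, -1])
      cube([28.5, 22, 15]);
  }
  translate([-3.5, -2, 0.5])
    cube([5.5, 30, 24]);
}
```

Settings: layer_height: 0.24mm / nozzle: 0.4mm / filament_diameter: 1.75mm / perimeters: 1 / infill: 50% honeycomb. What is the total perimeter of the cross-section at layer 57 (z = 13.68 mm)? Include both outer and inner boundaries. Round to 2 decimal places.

At z = 13.68 mm: the cube is absent (z outside [0, 7.5]); the 28.5×22 cube at (14, 4.5) contributes its full rectangle (perimeter 101.00 mm); Subtracting the remaining from the first: the first operand is absent here, so nothing remains; the 5.5×30 cube at (-3.5, -2) contributes its full rectangle (perimeter 71.00 mm); Merging all regions: only the 5.5×30 cube at (-3.5, -2) is present, so the union is just that shape — boundary = 71.00 mm. Overall, the cross-section is a single solid region. Total boundary length (outer) = 71.00 mm.

71.00 mm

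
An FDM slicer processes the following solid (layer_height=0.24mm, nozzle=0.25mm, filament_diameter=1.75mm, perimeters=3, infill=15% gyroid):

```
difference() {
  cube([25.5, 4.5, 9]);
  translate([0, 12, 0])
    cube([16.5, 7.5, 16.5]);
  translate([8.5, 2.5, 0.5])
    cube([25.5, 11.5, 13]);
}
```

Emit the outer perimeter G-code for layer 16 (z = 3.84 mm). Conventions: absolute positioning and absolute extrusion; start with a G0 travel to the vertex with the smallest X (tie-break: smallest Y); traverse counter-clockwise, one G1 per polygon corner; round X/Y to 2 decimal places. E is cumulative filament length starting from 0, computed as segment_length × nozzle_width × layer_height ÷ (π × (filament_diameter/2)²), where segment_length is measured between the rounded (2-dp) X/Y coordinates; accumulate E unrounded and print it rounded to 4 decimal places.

G0 X0.00 Y0.00 Z3.84
G1 X25.50 Y0.00 E0.6361
G1 X25.50 Y2.50 E0.6985
G1 X8.50 Y2.50 E1.1225
G1 X8.50 Y4.50 E1.1724
G1 X0.00 Y4.50 E1.3845
G1 X0.00 Y0.00 E1.4967

At z = 3.84 mm: the cube is present — its section is the full 25.5×4.5 rectangle; the cube at (0, 12) (footprint 16.5×7.5) is included at this height; the 25.5×11.5 cube at (8.5, 2.5) contributes its full rectangle; After the difference (first − rest): starting from the 25.5×4.5 cube, the 16.5×7.5 cube at (0, 12) misses the remaining region (no effect); the 25.5×11.5 cube at (8.5, 2.5) partially overlaps it — only the 34.00 mm² overlap (of its 293.25 mm²) is removed, clipping the outline — 1 connected region. The outline is a single polygon with 6 vertices. Extrusion per mm of travel: 0.25 × 0.24 / (π × 0.875²) = 0.024945. Accumulating E over each segment gives final E = 1.4967.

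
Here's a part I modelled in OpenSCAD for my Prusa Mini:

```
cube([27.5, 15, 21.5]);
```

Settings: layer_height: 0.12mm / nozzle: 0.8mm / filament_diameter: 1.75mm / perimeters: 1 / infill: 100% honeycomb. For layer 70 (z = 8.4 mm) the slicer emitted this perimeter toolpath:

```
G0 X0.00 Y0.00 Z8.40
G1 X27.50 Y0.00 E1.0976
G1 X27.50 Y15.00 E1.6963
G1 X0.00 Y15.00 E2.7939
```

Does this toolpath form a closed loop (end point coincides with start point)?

no

Start point (G0): (0.00, 0.00). End point (last G1): the path does not return to the start — open.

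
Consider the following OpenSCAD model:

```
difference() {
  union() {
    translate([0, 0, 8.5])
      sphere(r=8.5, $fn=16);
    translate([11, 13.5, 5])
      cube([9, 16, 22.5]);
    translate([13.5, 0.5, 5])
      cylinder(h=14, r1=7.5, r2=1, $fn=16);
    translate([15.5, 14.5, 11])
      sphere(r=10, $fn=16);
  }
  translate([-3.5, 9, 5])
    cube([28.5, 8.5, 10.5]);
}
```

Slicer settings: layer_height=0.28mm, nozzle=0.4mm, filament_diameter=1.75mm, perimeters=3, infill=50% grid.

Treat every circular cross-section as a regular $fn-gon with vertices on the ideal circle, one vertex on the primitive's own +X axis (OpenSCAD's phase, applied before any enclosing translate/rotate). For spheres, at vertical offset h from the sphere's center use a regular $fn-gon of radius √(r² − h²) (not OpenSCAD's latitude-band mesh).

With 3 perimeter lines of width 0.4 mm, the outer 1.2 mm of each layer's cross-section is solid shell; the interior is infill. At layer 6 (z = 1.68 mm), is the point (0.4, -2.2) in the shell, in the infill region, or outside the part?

infill

At z = 1.68 mm: the r=8.5 sphere contributes a regular 16-gon of circumradius √(8.5²−6.82²) = 5.073; the cube at (11, 13.5) does not reach this height (z outside [5, 27.5]); the cone at (13.5, 0.5) is absent (z outside [5, 19]); the r=10 sphere at (15.5, 14.5) slices to a regular 16-gon of circumradius 3.625 (√(r²−h²) with h=9.32 from center); Merging all regions: the 2 present regions are separate (no shared area or edge), so areas and boundary lengths simply add and each stays a separate island — 2 connected regions; the cube at (-3.5, 9) does not reach this height (z outside [5, 15.5]); Taking the first minus the rest: none of the subtracted shapes is present at this height, so that combined region is unchanged — 2 connected regions. Overall, the cross-section has 2 separate islands. The nearest boundary edge runs (1.94, -4.69)→(-0.00, -5.07); distance from the point to it = 2.74 mm. (Shell/infill is judged within the island containing the point — the largest one.) The point is inside the cross-section and 2.74 mm from the nearest boundary — more than the 1.2 mm shell width (3 × 0.4), so it's in the infill interior.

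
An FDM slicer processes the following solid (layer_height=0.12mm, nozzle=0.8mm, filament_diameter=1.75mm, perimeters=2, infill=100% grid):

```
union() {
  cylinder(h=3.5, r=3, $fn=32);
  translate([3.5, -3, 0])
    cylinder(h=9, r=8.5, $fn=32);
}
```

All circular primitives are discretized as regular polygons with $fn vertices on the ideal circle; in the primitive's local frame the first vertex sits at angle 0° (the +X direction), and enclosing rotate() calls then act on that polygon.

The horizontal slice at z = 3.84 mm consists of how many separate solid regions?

1

At z = 3.84 mm: the cylinder is absent (z outside [0, 3.5]); the r=8.5 cylinder at (3.5, -3) gives a regular 32-gon of circumradius 8.5 (constant along its height); Combining (union): only the r=8.5 cylinder at (3.5, -3) is present, so the union is just that shape — 1 connected region. The result has 1 disconnected region.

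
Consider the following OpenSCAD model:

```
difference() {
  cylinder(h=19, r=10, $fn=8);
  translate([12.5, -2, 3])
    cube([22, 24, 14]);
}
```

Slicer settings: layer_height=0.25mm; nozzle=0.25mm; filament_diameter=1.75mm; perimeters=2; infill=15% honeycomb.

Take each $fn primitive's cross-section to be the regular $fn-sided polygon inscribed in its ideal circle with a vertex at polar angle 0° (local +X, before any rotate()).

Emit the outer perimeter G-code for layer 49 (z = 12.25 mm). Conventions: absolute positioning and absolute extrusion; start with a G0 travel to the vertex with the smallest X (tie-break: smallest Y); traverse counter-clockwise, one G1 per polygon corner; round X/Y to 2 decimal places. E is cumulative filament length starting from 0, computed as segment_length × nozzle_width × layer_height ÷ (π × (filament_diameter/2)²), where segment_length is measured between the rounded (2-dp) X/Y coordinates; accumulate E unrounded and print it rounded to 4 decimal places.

At z = 12.25 mm: the r=10 cylinder contributes a regular 8-gon of circumradius 10; the 22×24 cube at (12.5, -2) contributes its full rectangle; After the difference (first − rest): starting from the r=10 cylinder, the 22×24 cube at (12.5, -2) misses the remaining region (no effect) — 1 connected region. The outline is a single polygon with 8 vertices. Extrusion per mm of travel: 0.25 × 0.25 / (π × 0.875²) = 0.025984. Accumulating E over each segment gives final E = 1.5909.

G0 X-10.00 Y0.00 Z12.25
G1 X-7.07 Y-7.07 E0.1989
G1 X0.00 Y-10.00 E0.3977
G1 X7.07 Y-7.07 E0.5966
G1 X10.00 Y0.00 E0.7954
G1 X7.07 Y7.07 E0.9943
G1 X0.00 Y10.00 E1.1932
G1 X-7.07 Y7.07 E1.3920
G1 X-10.00 Y0.00 E1.5909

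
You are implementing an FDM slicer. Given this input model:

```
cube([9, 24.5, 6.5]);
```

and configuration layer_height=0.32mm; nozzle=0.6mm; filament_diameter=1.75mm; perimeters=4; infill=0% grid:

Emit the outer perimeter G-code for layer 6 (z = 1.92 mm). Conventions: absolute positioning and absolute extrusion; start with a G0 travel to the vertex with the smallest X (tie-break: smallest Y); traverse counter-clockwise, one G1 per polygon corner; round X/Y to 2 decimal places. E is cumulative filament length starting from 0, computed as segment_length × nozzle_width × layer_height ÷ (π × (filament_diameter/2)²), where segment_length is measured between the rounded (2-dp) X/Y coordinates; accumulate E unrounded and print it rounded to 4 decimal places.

G0 X0.00 Y0.00 Z1.92
G1 X9.00 Y0.00 E0.7184
G1 X9.00 Y24.50 E2.6741
G1 X0.00 Y24.50 E3.3925
G1 X0.00 Y0.00 E5.3482

At z = 1.92 mm: the cube is present — its section is the full 9×24.5 rectangle. The outline is a single polygon with 4 vertices. Extrusion per mm of travel: 0.6 × 0.32 / (π × 0.875²) = 0.079824. Accumulating E over each segment gives final E = 5.3482.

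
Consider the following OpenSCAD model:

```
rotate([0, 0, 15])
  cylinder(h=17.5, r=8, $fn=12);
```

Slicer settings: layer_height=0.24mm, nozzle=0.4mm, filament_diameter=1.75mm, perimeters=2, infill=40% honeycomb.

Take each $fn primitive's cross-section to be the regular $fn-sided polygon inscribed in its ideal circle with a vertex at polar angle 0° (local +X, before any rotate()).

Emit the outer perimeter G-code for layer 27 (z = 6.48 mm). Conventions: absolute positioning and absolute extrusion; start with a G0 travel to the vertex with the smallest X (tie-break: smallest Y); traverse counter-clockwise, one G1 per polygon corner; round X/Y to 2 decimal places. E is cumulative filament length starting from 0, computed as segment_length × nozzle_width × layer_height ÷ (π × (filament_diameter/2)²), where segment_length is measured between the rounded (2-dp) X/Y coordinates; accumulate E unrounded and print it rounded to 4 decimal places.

At z = 6.48 mm: the r=8 cylinder contributes a regular 12-gon of circumradius 8; (rotated 15° about Z; rotation is an isometry so areas/perimeters/island counts are preserved). The outline is a single polygon with 12 vertices. Extrusion per mm of travel: 0.4 × 0.24 / (π × 0.875²) = 0.039912. Accumulating E over each segment gives final E = 1.9841.

G0 X-7.73 Y-2.07 Z6.48
G1 X-5.66 Y-5.66 E0.1654
G1 X-2.07 Y-7.73 E0.3308
G1 X2.07 Y-7.73 E0.4960
G1 X5.66 Y-5.66 E0.6614
G1 X7.73 Y-2.07 E0.8268
G1 X7.73 Y2.07 E0.9921
G1 X5.66 Y5.66 E1.1575
G1 X2.07 Y7.73 E1.3229
G1 X-2.07 Y7.73 E1.4881
G1 X-5.66 Y5.66 E1.6535
G1 X-7.73 Y2.07 E1.8189
G1 X-7.73 Y-2.07 E1.9841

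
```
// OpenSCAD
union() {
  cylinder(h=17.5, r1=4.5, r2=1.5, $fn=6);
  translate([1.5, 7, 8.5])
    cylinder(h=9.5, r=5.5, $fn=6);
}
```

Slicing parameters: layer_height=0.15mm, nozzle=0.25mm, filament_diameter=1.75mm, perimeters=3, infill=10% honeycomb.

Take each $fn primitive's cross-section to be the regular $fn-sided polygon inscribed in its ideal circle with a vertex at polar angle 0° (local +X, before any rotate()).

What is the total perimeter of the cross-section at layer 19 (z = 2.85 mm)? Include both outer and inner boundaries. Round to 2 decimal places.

24.07 mm

At z = 2.85 mm: the cone (r1=4.5→r2=1.5) has section circumradius 4.011 here — a regular 6-gon (perimeter = 2·6·4.011·sin(180°/6) = 24.07 mm); the cylinder at (1.5, 7) is absent (z outside [8.5, 18]); Merging all regions: only the cone is present, so the union is just that shape — boundary = 24.07 mm. Overall, the cross-section is a single solid region. Total boundary length (outer) = 24.07 mm.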